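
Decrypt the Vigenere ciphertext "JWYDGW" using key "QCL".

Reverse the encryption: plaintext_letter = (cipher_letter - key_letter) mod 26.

Step 1: Extend key: QCLQCL
Step 2: Decrypt each letter (c - k) mod 26:
  J(9) - Q(16) = (9-16) mod 26 = 19 = T
  W(22) - C(2) = (22-2) mod 26 = 20 = U
  Y(24) - L(11) = (24-11) mod 26 = 13 = N
  D(3) - Q(16) = (3-16) mod 26 = 13 = N
  G(6) - C(2) = (6-2) mod 26 = 4 = E
  W(22) - L(11) = (22-11) mod 26 = 11 = L
Plaintext: TUNNEL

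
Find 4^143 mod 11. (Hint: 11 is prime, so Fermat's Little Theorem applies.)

Step 1: Since 11 is prime, by Fermat's Little Theorem: 4^10 = 1 (mod 11).
Step 2: Reduce exponent: 143 mod 10 = 3.
Step 3: So 4^143 = 4^3 (mod 11).
Step 4: 4^3 mod 11 = 9.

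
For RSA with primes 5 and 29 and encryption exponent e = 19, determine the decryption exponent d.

Step 1: n = 5 * 29 = 145.
Step 2: phi(n) = 4 * 28 = 112.
Step 3: Find d such that 19 * d = 1 (mod 112).
Step 4: d = 19^(-1) mod 112 = 59.
Verification: 19 * 59 = 1121 = 10 * 112 + 1.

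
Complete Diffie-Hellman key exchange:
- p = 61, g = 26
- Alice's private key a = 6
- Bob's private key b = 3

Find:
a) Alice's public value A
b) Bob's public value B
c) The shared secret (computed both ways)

Step 1: A = g^a mod p = 26^6 mod 61 = 3.
Step 2: B = g^b mod p = 26^3 mod 61 = 8.
Step 3: Alice computes s = B^a mod p = 8^6 mod 61 = 27.
Step 4: Bob computes s = A^b mod p = 3^3 mod 61 = 27.
Both sides agree: shared secret = 27.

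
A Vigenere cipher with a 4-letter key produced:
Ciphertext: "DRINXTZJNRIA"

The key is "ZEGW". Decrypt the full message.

Step 1: Key 'ZEGW' has length 4. Extended key: ZEGWZEGWZEGW
Step 2: Decrypt each position:
  D(3) - Z(25) = 4 = E
  R(17) - E(4) = 13 = N
  I(8) - G(6) = 2 = C
  N(13) - W(22) = 17 = R
  X(23) - Z(25) = 24 = Y
  T(19) - E(4) = 15 = P
  Z(25) - G(6) = 19 = T
  J(9) - W(22) = 13 = N
  N(13) - Z(25) = 14 = O
  R(17) - E(4) = 13 = N
  I(8) - G(6) = 2 = C
  A(0) - W(22) = 4 = E
Plaintext: ENCRYPTNONCE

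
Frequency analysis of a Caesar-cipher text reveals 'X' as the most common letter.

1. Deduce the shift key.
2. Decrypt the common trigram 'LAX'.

Step 1: In English, 'E' is the most frequent letter (12.7%).
Step 2: The most frequent ciphertext letter is 'X' (position 23).
Step 3: Shift = (23 - 4) mod 26 = 19.
Step 4: Decrypt 'LAX' by shifting back 19:
  L -> S
  A -> H
  X -> E
Step 5: 'LAX' decrypts to 'SHE'.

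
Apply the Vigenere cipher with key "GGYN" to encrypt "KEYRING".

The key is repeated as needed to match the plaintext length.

Step 1: Repeat key to match plaintext length:
  Plaintext: KEYRING
  Key:       GGYNGGY
Step 2: Encrypt each letter:
  K(10) + G(6) = (10+6) mod 26 = 16 = Q
  E(4) + G(6) = (4+6) mod 26 = 10 = K
  Y(24) + Y(24) = (24+24) mod 26 = 22 = W
  R(17) + N(13) = (17+13) mod 26 = 4 = E
  I(8) + G(6) = (8+6) mod 26 = 14 = O
  N(13) + G(6) = (13+6) mod 26 = 19 = T
  G(6) + Y(24) = (6+24) mod 26 = 4 = E
Ciphertext: QKWEOTE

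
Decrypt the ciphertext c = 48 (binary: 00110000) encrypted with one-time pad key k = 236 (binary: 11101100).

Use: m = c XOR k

Step 1: XOR ciphertext with key:
  Ciphertext: 00110000
  Key:        11101100
  XOR:        11011100
Step 2: Plaintext = 11011100 = 220 in decimal.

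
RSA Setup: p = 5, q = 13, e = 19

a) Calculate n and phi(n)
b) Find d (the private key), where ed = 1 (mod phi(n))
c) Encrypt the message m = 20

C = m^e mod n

Step 1: n = 5 * 13 = 65.
Step 2: phi(n) = (5-1)(13-1) = 4 * 12 = 48.
Step 3: Find d = 19^(-1) mod 48 = 43.
  Verify: 19 * 43 = 817 = 1 (mod 48).
Step 4: C = 20^19 mod 65 = 45.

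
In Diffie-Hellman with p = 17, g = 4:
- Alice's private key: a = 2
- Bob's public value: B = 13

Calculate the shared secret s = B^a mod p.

Step 1: s = B^a mod p = 13^2 mod 17.
  13^1 mod 17 = 13
  13^2 mod 17 = (13 * 13) mod 17 = 16
Result: shared secret = 16.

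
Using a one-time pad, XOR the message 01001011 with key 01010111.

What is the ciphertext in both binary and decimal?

Step 1: Write out the XOR operation bit by bit:
  Message: 01001011
  Key:     01010111
  XOR:     00011100
Step 2: Convert to decimal: 00011100 = 28.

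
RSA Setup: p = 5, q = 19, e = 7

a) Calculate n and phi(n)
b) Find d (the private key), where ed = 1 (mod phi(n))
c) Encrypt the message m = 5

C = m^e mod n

Step 1: n = 5 * 19 = 95.
Step 2: phi(n) = (5-1)(19-1) = 4 * 18 = 72.
Step 3: Find d = 7^(-1) mod 72 = 31.
  Verify: 7 * 31 = 217 = 1 (mod 72).
Step 4: C = 5^7 mod 95 = 35.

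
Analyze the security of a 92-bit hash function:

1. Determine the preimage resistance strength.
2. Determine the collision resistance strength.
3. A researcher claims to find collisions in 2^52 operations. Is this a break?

Step 1: Preimage resistance requires brute-force of 2^92 operations.
Step 2: Collision resistance (birthday bound) = 2^(92/2) = 2^46.
Step 3: The claimed attack costs 2^52 operations.
Step 4: Since 2^52 >= 2^46, the claimed attack is no faster than the generic birthday attack, so this does not break collision resistance.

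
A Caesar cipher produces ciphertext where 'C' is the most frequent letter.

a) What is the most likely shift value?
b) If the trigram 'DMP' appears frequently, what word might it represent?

Step 1: In English, 'E' is the most frequent letter (12.7%).
Step 2: The most frequent ciphertext letter is 'C' (position 2).
Step 3: Shift = (2 - 4) mod 26 = 24.
Step 4: Decrypt 'DMP' by shifting back 24:
  D -> F
  M -> O
  P -> R
Step 5: 'DMP' decrypts to 'FOR'.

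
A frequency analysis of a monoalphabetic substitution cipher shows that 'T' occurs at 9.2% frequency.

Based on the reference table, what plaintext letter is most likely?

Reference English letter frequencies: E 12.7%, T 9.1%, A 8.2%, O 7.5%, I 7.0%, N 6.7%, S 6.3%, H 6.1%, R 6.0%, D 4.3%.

Step 1: The observed frequency is 9.2%.
Step 2: Compare with English frequencies:
  E: 12.7% (difference: 3.5%)
  T: 9.1% (difference: 0.1%) <-- closest
  A: 8.2% (difference: 1.0%)
  O: 7.5% (difference: 1.7%)
  I: 7.0% (difference: 2.2%)
  N: 6.7% (difference: 2.5%)
  S: 6.3% (difference: 2.9%)
  H: 6.1% (difference: 3.1%)
  R: 6.0% (difference: 3.2%)
  D: 4.3% (difference: 4.9%)
Step 3: 'T' most likely represents 'T' (frequency 9.1%).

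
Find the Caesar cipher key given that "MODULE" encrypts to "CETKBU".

Step 1: Compare first letters: M (position 12) -> C (position 2).
Step 2: Shift = (2 - 12) mod 26 = 16.
The shift value is 16.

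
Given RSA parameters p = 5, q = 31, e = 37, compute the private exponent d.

Step 1: n = 5 * 31 = 155.
Step 2: phi(n) = 4 * 30 = 120.
Step 3: Find d such that 37 * d = 1 (mod 120).
Step 4: d = 37^(-1) mod 120 = 13.
Verification: 37 * 13 = 481 = 4 * 120 + 1.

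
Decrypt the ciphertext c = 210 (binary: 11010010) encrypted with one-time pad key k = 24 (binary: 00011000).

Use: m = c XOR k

Step 1: XOR ciphertext with key:
  Ciphertext: 11010010
  Key:        00011000
  XOR:        11001010
Step 2: Plaintext = 11001010 = 202 in decimal.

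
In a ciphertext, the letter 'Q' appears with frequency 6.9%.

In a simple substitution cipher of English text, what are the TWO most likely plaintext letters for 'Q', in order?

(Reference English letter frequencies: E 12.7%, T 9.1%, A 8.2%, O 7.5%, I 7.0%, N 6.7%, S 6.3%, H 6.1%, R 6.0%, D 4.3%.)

Step 1: Observed frequency of 'Q' is 6.9%.
Step 2: Compute distances to each reference frequency and sort:
  I (7.0%): difference = 0.1% <-- BEST
  N (6.7%): difference = 0.2% <-- RUNNER-UP
  O (7.5%): difference = 0.6%
  S (6.3%): difference = 0.6%
  H (6.1%): difference = 0.8%
Step 3: Most likely is 'I' (7.0%, diff 0.1%); second most likely is 'N' (6.7%, diff 0.2%).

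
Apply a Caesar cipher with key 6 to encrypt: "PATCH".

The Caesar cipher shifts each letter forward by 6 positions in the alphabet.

Step 1: For each letter, shift forward by 6 positions (mod 26).
  P (position 15) -> position (15+6) mod 26 = 21 -> V
  A (position 0) -> position (0+6) mod 26 = 6 -> G
  T (position 19) -> position (19+6) mod 26 = 25 -> Z
  C (position 2) -> position (2+6) mod 26 = 8 -> I
  H (position 7) -> position (7+6) mod 26 = 13 -> N
Result: VGZIN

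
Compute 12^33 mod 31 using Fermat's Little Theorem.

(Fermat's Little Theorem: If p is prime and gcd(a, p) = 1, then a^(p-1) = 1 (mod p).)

Step 1: Since 31 is prime, by Fermat's Little Theorem: 12^30 = 1 (mod 31).
Step 2: Reduce exponent: 33 mod 30 = 3.
Step 3: So 12^33 = 12^3 (mod 31).
Step 4: 12^3 mod 31 = 23.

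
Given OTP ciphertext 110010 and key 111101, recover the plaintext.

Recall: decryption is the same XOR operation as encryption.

Step 1: XOR ciphertext with key:
  Ciphertext: 110010
  Key:        111101
  XOR:        001111
Step 2: Plaintext = 001111 = 15 in decimal.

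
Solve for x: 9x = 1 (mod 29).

Step 1: We need x such that 9 * x = 1 (mod 29).
Step 2: Using the extended Euclidean algorithm or trial:
  9 * 13 = 117 = 4 * 29 + 1.
Step 3: Since 117 mod 29 = 1, the inverse is x = 13.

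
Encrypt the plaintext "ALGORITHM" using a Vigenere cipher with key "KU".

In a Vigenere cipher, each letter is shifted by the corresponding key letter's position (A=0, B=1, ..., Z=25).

Step 1: Repeat key to match plaintext length:
  Plaintext: ALGORITHM
  Key:       KUKUKUKUK
Step 2: Encrypt each letter:
  A(0) + K(10) = (0+10) mod 26 = 10 = K
  L(11) + U(20) = (11+20) mod 26 = 5 = F
  G(6) + K(10) = (6+10) mod 26 = 16 = Q
  O(14) + U(20) = (14+20) mod 26 = 8 = I
  R(17) + K(10) = (17+10) mod 26 = 1 = B
  I(8) + U(20) = (8+20) mod 26 = 2 = C
  T(19) + K(10) = (19+10) mod 26 = 3 = D
  H(7) + U(20) = (7+20) mod 26 = 1 = B
  M(12) + K(10) = (12+10) mod 26 = 22 = W
Ciphertext: KFQIBCDBW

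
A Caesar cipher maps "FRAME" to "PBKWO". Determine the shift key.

Step 1: Compare first letters: F (position 5) -> P (position 15).
Step 2: Shift = (15 - 5) mod 26 = 10.
The shift value is 10.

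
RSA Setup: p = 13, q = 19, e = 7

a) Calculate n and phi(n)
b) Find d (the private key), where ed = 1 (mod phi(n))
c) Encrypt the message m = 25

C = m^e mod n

Step 1: n = 13 * 19 = 247.
Step 2: phi(n) = (13-1)(19-1) = 12 * 18 = 216.
Step 3: Find d = 7^(-1) mod 216 = 31.
  Verify: 7 * 31 = 217 = 1 (mod 216).
Step 4: C = 25^7 mod 247 = 142.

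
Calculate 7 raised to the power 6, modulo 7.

Step 1: Compute 7^6 mod 7 step by step, reducing modulo 7 at each step.
  7^1 mod 7 = 0
  7^2 mod 7 = (0 * 7) mod 7 = 0
  7^3 mod 7 = (0 * 7) mod 7 = 0
  7^4 mod 7 = (0 * 7) mod 7 = 0
  7^5 mod 7 = (0 * 7) mod 7 = 0
  7^6 mod 7 = (0 * 7) mod 7 = 0
Step 2: Result = 0.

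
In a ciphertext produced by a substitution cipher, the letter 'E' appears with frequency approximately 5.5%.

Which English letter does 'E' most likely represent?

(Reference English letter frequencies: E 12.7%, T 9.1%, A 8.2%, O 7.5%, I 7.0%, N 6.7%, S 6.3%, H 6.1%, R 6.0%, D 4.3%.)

Step 1: The observed frequency is 5.5%.
Step 2: Compare with English frequencies:
  E: 12.7% (difference: 7.2%)
  T: 9.1% (difference: 3.6%)
  A: 8.2% (difference: 2.7%)
  O: 7.5% (difference: 2.0%)
  I: 7.0% (difference: 1.5%)
  N: 6.7% (difference: 1.2%)
  S: 6.3% (difference: 0.8%)
  H: 6.1% (difference: 0.6%)
  R: 6.0% (difference: 0.5%) <-- closest
  D: 4.3% (difference: 1.2%)
Step 3: 'E' most likely represents 'R' (frequency 6.0%).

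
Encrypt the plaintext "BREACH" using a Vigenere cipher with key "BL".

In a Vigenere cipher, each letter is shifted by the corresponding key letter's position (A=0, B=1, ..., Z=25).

Step 1: Repeat key to match plaintext length:
  Plaintext: BREACH
  Key:       BLBLBL
Step 2: Encrypt each letter:
  B(1) + B(1) = (1+1) mod 26 = 2 = C
  R(17) + L(11) = (17+11) mod 26 = 2 = C
  E(4) + B(1) = (4+1) mod 26 = 5 = F
  A(0) + L(11) = (0+11) mod 26 = 11 = L
  C(2) + B(1) = (2+1) mod 26 = 3 = D
  H(7) + L(11) = (7+11) mod 26 = 18 = S
Ciphertext: CCFLDS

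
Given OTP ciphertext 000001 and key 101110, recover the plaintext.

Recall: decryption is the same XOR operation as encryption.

Step 1: XOR ciphertext with key:
  Ciphertext: 000001
  Key:        101110
  XOR:        101111
Step 2: Plaintext = 101111 = 47 in decimal.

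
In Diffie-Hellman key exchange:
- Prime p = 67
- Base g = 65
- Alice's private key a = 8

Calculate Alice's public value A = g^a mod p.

Step 1: A = g^a mod p = 65^8 mod 67.
  65^1 mod 67 = 65
  65^2 mod 67 = (65 * 65) mod 67 = 4
  65^3 mod 67 = (4 * 65) mod 67 = 59
  65^4 mod 67 = (59 * 65) mod 67 = 16
  65^5 mod 67 = (16 * 65) mod 67 = 35
  65^6 mod 67 = (35 * 65) mod 67 = 64
  65^7 mod 67 = (64 * 65) mod 67 = 6
  65^8 mod 67 = (6 * 65) mod 67 = 55
Result: A = 55.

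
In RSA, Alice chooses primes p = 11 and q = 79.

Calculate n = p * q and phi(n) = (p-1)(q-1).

Step 1: n = p * q = 11 * 79 = 869.
Step 2: phi(n) = (p-1)(q-1) = 10 * 78 = 780.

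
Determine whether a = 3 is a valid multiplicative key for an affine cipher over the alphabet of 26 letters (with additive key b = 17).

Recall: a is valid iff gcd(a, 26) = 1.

Step 1: Compute gcd(3, 26).
Step 2: gcd(3, 26) = 1.
Since gcd = 1, 3 is coprime with 26, so it is a valid key.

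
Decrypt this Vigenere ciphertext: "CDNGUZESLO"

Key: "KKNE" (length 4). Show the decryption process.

Step 1: Key 'KKNE' has length 4. Extended key: KKNEKKNEKK
Step 2: Decrypt each position:
  C(2) - K(10) = 18 = S
  D(3) - K(10) = 19 = T
  N(13) - N(13) = 0 = A
  G(6) - E(4) = 2 = C
  U(20) - K(10) = 10 = K
  Z(25) - K(10) = 15 = P
  E(4) - N(13) = 17 = R
  S(18) - E(4) = 14 = O
  L(11) - K(10) = 1 = B
  O(14) - K(10) = 4 = E
Plaintext: STACKPROBE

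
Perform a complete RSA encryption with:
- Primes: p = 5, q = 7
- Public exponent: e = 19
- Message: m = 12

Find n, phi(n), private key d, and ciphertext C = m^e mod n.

Step 1: n = 5 * 7 = 35.
Step 2: phi(n) = (5-1)(7-1) = 4 * 6 = 24.
Step 3: Find d = 19^(-1) mod 24 = 19.
  Verify: 19 * 19 = 361 = 1 (mod 24).
Step 4: C = 12^19 mod 35 = 33.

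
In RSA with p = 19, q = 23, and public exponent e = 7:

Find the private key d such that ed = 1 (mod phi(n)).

Step 1: n = 19 * 23 = 437.
Step 2: phi(n) = 18 * 22 = 396.
Step 3: Find d such that 7 * d = 1 (mod 396).
Step 4: d = 7^(-1) mod 396 = 283.
Verification: 7 * 283 = 1981 = 5 * 396 + 1.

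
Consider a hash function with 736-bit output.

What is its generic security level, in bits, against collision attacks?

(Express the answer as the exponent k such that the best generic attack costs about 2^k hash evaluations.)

Step 1: The hash has a 736-bit output.
Step 2: Collision resistance means it should be infeasible to find any x != y with h(x) = h(y).
By the birthday bound, a generic collision search succeeds after about sqrt(2^736) = 2^(736/2) = 2^368 evaluations.
Step 3: Security level = 368 bits.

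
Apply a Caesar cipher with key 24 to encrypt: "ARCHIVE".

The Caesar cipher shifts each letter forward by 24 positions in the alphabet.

Step 1: For each letter, shift forward by 24 positions (mod 26).
  A (position 0) -> position (0+24) mod 26 = 24 -> Y
  R (position 17) -> position (17+24) mod 26 = 15 -> P
  C (position 2) -> position (2+24) mod 26 = 0 -> A
  H (position 7) -> position (7+24) mod 26 = 5 -> F
  I (position 8) -> position (8+24) mod 26 = 6 -> G
  V (position 21) -> position (21+24) mod 26 = 19 -> T
  E (position 4) -> position (4+24) mod 26 = 2 -> C
Result: YPAFGTC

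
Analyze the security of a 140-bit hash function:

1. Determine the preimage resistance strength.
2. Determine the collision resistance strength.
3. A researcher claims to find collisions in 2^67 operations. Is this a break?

Step 1: Preimage resistance requires brute-force of 2^140 operations.
Step 2: Collision resistance (birthday bound) = 2^(140/2) = 2^70.
Step 3: The claimed attack costs 2^67 operations.
Step 4: Since 2^67 < 2^70, the claimed attack beats the generic birthday bound, so collision resistance is broken.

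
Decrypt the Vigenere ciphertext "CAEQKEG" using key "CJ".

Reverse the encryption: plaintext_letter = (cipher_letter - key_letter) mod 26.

Step 1: Extend key: CJCJCJC
Step 2: Decrypt each letter (c - k) mod 26:
  C(2) - C(2) = (2-2) mod 26 = 0 = A
  A(0) - J(9) = (0-9) mod 26 = 17 = R
  E(4) - C(2) = (4-2) mod 26 = 2 = C
  Q(16) - J(9) = (16-9) mod 26 = 7 = H
  K(10) - C(2) = (10-2) mod 26 = 8 = I
  E(4) - J(9) = (4-9) mod 26 = 21 = V
  G(6) - C(2) = (6-2) mod 26 = 4 = E
Plaintext: ARCHIVE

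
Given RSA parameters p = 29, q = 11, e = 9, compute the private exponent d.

Step 1: n = 29 * 11 = 319.
Step 2: phi(n) = 28 * 10 = 280.
Step 3: Find d such that 9 * d = 1 (mod 280).
Step 4: d = 9^(-1) mod 280 = 249.
Verification: 9 * 249 = 2241 = 8 * 280 + 1.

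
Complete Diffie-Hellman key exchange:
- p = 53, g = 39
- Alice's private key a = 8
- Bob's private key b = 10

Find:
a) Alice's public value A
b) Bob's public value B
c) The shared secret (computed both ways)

Step 1: A = g^a mod p = 39^8 mod 53 = 28.
Step 2: B = g^b mod p = 39^10 mod 53 = 29.
Step 3: Alice computes s = B^a mod p = 29^8 mod 53 = 16.
Step 4: Bob computes s = A^b mod p = 28^10 mod 53 = 16.
Both sides agree: shared secret = 16.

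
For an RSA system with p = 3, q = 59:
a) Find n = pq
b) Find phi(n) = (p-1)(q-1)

Step 1: n = p * q = 3 * 59 = 177.
Step 2: phi(n) = (p-1)(q-1) = 2 * 58 = 116.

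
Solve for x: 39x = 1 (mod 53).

Step 1: We need x such that 39 * x = 1 (mod 53).
Step 2: Using the extended Euclidean algorithm or trial:
  39 * 34 = 1326 = 25 * 53 + 1.
Step 3: Since 1326 mod 53 = 1, the inverse is x = 34.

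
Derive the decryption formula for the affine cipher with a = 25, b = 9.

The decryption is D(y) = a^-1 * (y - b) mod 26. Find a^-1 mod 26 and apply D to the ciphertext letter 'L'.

Step 1: Find a^-1, the modular inverse of 25 mod 26.
Step 2: We need 25 * a^-1 = 1 (mod 26).
Step 3: 25 * 25 = 625 = 24 * 26 + 1, so a^-1 = 25.
Step 4: D(y) = 25(y - 9) mod 26.
Step 5: Apply to 'L' (y = 11): D(11) = 25 * (11 - 9) mod 26 = 25 * 2 mod 26 = 24 -> 'Y'.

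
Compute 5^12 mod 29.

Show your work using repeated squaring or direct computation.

Step 1: Compute 5^12 mod 29 step by step, reducing modulo 29 at each step.
  5^1 mod 29 = 5
  5^2 mod 29 = (5 * 5) mod 29 = 25
  5^3 mod 29 = (25 * 5) mod 29 = 9
  5^4 mod 29 = (9 * 5) mod 29 = 16
  5^5 mod 29 = (16 * 5) mod 29 = 22
  5^6 mod 29 = (22 * 5) mod 29 = 23
  5^7 mod 29 = (23 * 5) mod 29 = 28
  5^8 mod 29 = (28 * 5) mod 29 = 24
  5^9 mod 29 = (24 * 5) mod 29 = 4
  5^10 mod 29 = (4 * 5) mod 29 = 20
  5^11 mod 29 = (20 * 5) mod 29 = 13
  5^12 mod 29 = (13 * 5) mod 29 = 7
Step 2: Result = 7.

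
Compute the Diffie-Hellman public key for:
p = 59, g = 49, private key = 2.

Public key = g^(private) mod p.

Step 1: A = g^a mod p = 49^2 mod 59.
  49^1 mod 59 = 49
  49^2 mod 59 = (49 * 49) mod 59 = 41
Result: A = 41.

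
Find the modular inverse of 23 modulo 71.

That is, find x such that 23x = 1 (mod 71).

Step 1: We need x such that 23 * x = 1 (mod 71).
Step 2: Using the extended Euclidean algorithm or trial:
  23 * 34 = 782 = 11 * 71 + 1.
Step 3: Since 782 mod 71 = 1, the inverse is x = 34.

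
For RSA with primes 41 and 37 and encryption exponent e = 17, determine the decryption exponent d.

Step 1: n = 41 * 37 = 1517.
Step 2: phi(n) = 40 * 36 = 1440.
Step 3: Find d such that 17 * d = 1 (mod 1440).
Step 4: d = 17^(-1) mod 1440 = 593.
Verification: 17 * 593 = 10081 = 7 * 1440 + 1.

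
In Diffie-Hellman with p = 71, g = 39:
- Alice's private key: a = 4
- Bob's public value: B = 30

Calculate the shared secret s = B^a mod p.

Step 1: s = B^a mod p = 30^4 mod 71.
  30^1 mod 71 = 30
  30^2 mod 71 = (30 * 30) mod 71 = 48
  30^3 mod 71 = (48 * 30) mod 71 = 20
  30^4 mod 71 = (20 * 30) mod 71 = 32
Result: shared secret = 32.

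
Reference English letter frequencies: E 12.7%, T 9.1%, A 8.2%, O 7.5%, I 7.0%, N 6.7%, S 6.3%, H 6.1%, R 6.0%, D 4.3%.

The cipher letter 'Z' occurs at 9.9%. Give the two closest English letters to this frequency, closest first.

Step 1: Observed frequency of 'Z' is 9.9%.
Step 2: Compute distances to each reference frequency and sort:
  T (9.1%): difference = 0.8% <-- BEST
  A (8.2%): difference = 1.7% <-- RUNNER-UP
  O (7.5%): difference = 2.4%
  E (12.7%): difference = 2.8%
  I (7.0%): difference = 2.9%
Step 3: Most likely is 'T' (9.1%, diff 0.8%); second most likely is 'A' (8.2%, diff 1.7%).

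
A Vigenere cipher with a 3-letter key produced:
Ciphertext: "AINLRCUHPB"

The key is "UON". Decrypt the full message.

Step 1: Key 'UON' has length 3. Extended key: UONUONUONU
Step 2: Decrypt each position:
  A(0) - U(20) = 6 = G
  I(8) - O(14) = 20 = U
  N(13) - N(13) = 0 = A
  L(11) - U(20) = 17 = R
  R(17) - O(14) = 3 = D
  C(2) - N(13) = 15 = P
  U(20) - U(20) = 0 = A
  H(7) - O(14) = 19 = T
  P(15) - N(13) = 2 = C
  B(1) - U(20) = 7 = H
Plaintext: GUARDPATCH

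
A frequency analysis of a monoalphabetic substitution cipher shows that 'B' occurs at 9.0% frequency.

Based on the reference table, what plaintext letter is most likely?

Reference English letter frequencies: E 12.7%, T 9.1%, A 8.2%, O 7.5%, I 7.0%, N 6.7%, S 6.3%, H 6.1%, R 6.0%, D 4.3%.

Step 1: The observed frequency is 9.0%.
Step 2: Compare with English frequencies:
  E: 12.7% (difference: 3.7%)
  T: 9.1% (difference: 0.1%) <-- closest
  A: 8.2% (difference: 0.8%)
  O: 7.5% (difference: 1.5%)
  I: 7.0% (difference: 2.0%)
  N: 6.7% (difference: 2.3%)
  S: 6.3% (difference: 2.7%)
  H: 6.1% (difference: 2.9%)
  R: 6.0% (difference: 3.0%)
  D: 4.3% (difference: 4.7%)
Step 3: 'B' most likely represents 'T' (frequency 9.1%).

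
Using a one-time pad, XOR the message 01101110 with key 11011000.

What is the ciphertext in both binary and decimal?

Step 1: Write out the XOR operation bit by bit:
  Message: 01101110
  Key:     11011000
  XOR:     10110110
Step 2: Convert to decimal: 10110110 = 182.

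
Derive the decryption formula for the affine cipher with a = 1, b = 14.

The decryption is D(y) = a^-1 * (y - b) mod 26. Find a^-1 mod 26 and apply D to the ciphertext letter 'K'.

Step 1: Find a^-1, the modular inverse of 1 mod 26.
Step 2: We need 1 * a^-1 = 1 (mod 26).
Step 3: 1 * 1 = 1 = 0 * 26 + 1, so a^-1 = 1.
Step 4: D(y) = 1(y - 14) mod 26.
Step 5: Apply to 'K' (y = 10): D(10) = 1 * (10 - 14) mod 26 = 1 * -4 mod 26 = 22 -> 'W'.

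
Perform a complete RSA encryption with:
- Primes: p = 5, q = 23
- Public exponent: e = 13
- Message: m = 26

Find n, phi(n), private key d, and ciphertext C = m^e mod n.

Step 1: n = 5 * 23 = 115.
Step 2: phi(n) = (5-1)(23-1) = 4 * 22 = 88.
Step 3: Find d = 13^(-1) mod 88 = 61.
  Verify: 13 * 61 = 793 = 1 (mod 88).
Step 4: C = 26^13 mod 115 = 101.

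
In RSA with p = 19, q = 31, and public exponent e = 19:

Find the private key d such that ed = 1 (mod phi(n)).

Step 1: n = 19 * 31 = 589.
Step 2: phi(n) = 18 * 30 = 540.
Step 3: Find d such that 19 * d = 1 (mod 540).
Step 4: d = 19^(-1) mod 540 = 199.
Verification: 19 * 199 = 3781 = 7 * 540 + 1.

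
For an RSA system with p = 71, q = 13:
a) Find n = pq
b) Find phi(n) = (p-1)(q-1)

Step 1: n = p * q = 71 * 13 = 923.
Step 2: phi(n) = (p-1)(q-1) = 70 * 12 = 840.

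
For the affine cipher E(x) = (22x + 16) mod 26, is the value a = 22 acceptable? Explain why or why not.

Step 1: Compute gcd(22, 26).
Step 2: gcd(22, 26) = 2.
Since gcd = 2 != 1, 22 shares a common factor with 26, so it cannot be used.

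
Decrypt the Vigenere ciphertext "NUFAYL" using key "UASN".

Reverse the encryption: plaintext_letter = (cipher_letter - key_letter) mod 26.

Step 1: Extend key: UASNUA
Step 2: Decrypt each letter (c - k) mod 26:
  N(13) - U(20) = (13-20) mod 26 = 19 = T
  U(20) - A(0) = (20-0) mod 26 = 20 = U
  F(5) - S(18) = (5-18) mod 26 = 13 = N
  A(0) - N(13) = (0-13) mod 26 = 13 = N
  Y(24) - U(20) = (24-20) mod 26 = 4 = E
  L(11) - A(0) = (11-0) mod 26 = 11 = L
Plaintext: TUNNEL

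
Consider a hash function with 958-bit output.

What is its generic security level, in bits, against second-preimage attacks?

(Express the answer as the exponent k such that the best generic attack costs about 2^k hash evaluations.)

Step 1: The hash has a 958-bit output.
Step 2: Second-preimage resistance means: given a specific input x, it should be infeasible to find a different y with h(y) = h(x).
With a 958-bit output, a generic search for a second preimage costs about 2^958 evaluations (each trial matches the fixed target with probability 2^-958).
Step 3: Security level = 958 bits.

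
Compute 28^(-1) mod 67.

Step 1: We need x such that 28 * x = 1 (mod 67).
Step 2: Using the extended Euclidean algorithm or trial:
  28 * 12 = 336 = 5 * 67 + 1.
Step 3: Since 336 mod 67 = 1, the inverse is x = 12.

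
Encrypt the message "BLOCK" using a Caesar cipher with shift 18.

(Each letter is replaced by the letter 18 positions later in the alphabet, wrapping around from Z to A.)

Step 1: For each letter, shift forward by 18 positions (mod 26).
  B (position 1) -> position (1+18) mod 26 = 19 -> T
  L (position 11) -> position (11+18) mod 26 = 3 -> D
  O (position 14) -> position (14+18) mod 26 = 6 -> G
  C (position 2) -> position (2+18) mod 26 = 20 -> U
  K (position 10) -> position (10+18) mod 26 = 2 -> C
Result: TDGUC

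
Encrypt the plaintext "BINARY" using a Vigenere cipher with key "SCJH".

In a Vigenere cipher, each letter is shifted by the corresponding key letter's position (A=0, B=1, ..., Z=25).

Step 1: Repeat key to match plaintext length:
  Plaintext: BINARY
  Key:       SCJHSC
Step 2: Encrypt each letter:
  B(1) + S(18) = (1+18) mod 26 = 19 = T
  I(8) + C(2) = (8+2) mod 26 = 10 = K
  N(13) + J(9) = (13+9) mod 26 = 22 = W
  A(0) + H(7) = (0+7) mod 26 = 7 = H
  R(17) + S(18) = (17+18) mod 26 = 9 = J
  Y(24) + C(2) = (24+2) mod 26 = 0 = A
Ciphertext: TKWHJA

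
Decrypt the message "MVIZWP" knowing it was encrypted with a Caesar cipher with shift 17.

Step 1: Reverse the shift by subtracting 17 from each letter position.
  M (position 12) -> position (12-17) mod 26 = 21 -> V
  V (position 21) -> position (21-17) mod 26 = 4 -> E
  I (position 8) -> position (8-17) mod 26 = 17 -> R
  Z (position 25) -> position (25-17) mod 26 = 8 -> I
  W (position 22) -> position (22-17) mod 26 = 5 -> F
  P (position 15) -> position (15-17) mod 26 = 24 -> Y
Decrypted message: VERIFY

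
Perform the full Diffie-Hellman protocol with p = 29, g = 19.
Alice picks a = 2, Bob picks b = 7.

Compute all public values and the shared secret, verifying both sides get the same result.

Step 1: A = g^a mod p = 19^2 mod 29 = 13.
Step 2: B = g^b mod p = 19^7 mod 29 = 12.
Step 3: Alice computes s = B^a mod p = 12^2 mod 29 = 28.
Step 4: Bob computes s = A^b mod p = 13^7 mod 29 = 28.
Both sides agree: shared secret = 28.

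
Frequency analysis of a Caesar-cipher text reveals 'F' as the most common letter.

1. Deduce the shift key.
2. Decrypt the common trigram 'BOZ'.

Step 1: In English, 'E' is the most frequent letter (12.7%).
Step 2: The most frequent ciphertext letter is 'F' (position 5).
Step 3: Shift = (5 - 4) mod 26 = 1.
Step 4: Decrypt 'BOZ' by shifting back 1:
  B -> A
  O -> N
  Z -> Y
Step 5: 'BOZ' decrypts to 'ANY'.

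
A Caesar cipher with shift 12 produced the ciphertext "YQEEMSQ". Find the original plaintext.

Step 1: Reverse the shift by subtracting 12 from each letter position.
  Y (position 24) -> position (24-12) mod 26 = 12 -> M
  Q (position 16) -> position (16-12) mod 26 = 4 -> E
  E (position 4) -> position (4-12) mod 26 = 18 -> S
  E (position 4) -> position (4-12) mod 26 = 18 -> S
  M (position 12) -> position (12-12) mod 26 = 0 -> A
  S (position 18) -> position (18-12) mod 26 = 6 -> G
  Q (position 16) -> position (16-12) mod 26 = 4 -> E
Decrypted message: MESSAGE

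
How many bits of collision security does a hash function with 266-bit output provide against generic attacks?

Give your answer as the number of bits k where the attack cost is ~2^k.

Step 1: The hash has a 266-bit output.
Step 2: Collision resistance means it should be infeasible to find any x != y with h(x) = h(y).
By the birthday bound, a generic collision search succeeds after about sqrt(2^266) = 2^(266/2) = 2^133 evaluations.
Step 3: Security level = 133 bits.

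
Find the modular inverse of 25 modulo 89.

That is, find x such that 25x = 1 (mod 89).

Step 1: We need x such that 25 * x = 1 (mod 89).
Step 2: Using the extended Euclidean algorithm or trial:
  25 * 57 = 1425 = 16 * 89 + 1.
Step 3: Since 1425 mod 89 = 1, the inverse is x = 57.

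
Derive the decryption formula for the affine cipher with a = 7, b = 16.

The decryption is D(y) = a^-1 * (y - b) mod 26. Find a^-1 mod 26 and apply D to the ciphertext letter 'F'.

Step 1: Find a^-1, the modular inverse of 7 mod 26.
Step 2: We need 7 * a^-1 = 1 (mod 26).
Step 3: 7 * 15 = 105 = 4 * 26 + 1, so a^-1 = 15.
Step 4: D(y) = 15(y - 16) mod 26.
Step 5: Apply to 'F' (y = 5): D(5) = 15 * (5 - 16) mod 26 = 15 * -11 mod 26 = 17 -> 'R'.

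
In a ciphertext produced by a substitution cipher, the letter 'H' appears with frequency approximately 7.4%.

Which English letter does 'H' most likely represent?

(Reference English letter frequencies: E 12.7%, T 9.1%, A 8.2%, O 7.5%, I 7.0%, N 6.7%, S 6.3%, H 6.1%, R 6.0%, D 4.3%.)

Step 1: The observed frequency is 7.4%.
Step 2: Compare with English frequencies:
  E: 12.7% (difference: 5.3%)
  T: 9.1% (difference: 1.7%)
  A: 8.2% (difference: 0.8%)
  O: 7.5% (difference: 0.1%) <-- closest
  I: 7.0% (difference: 0.4%)
  N: 6.7% (difference: 0.7%)
  S: 6.3% (difference: 1.1%)
  H: 6.1% (difference: 1.3%)
  R: 6.0% (difference: 1.4%)
  D: 4.3% (difference: 3.1%)
Step 3: 'H' most likely represents 'O' (frequency 7.5%).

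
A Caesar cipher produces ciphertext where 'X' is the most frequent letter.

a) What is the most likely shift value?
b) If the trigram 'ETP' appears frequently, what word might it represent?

Step 1: In English, 'E' is the most frequent letter (12.7%).
Step 2: The most frequent ciphertext letter is 'X' (position 23).
Step 3: Shift = (23 - 4) mod 26 = 19.
Step 4: Decrypt 'ETP' by shifting back 19:
  E -> L
  T -> A
  P -> W
Step 5: 'ETP' decrypts to 'LAW'.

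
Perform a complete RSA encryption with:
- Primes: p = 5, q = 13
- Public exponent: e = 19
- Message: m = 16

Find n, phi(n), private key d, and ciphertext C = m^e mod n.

Step 1: n = 5 * 13 = 65.
Step 2: phi(n) = (5-1)(13-1) = 4 * 12 = 48.
Step 3: Find d = 19^(-1) mod 48 = 43.
  Verify: 19 * 43 = 817 = 1 (mod 48).
Step 4: C = 16^19 mod 65 = 16.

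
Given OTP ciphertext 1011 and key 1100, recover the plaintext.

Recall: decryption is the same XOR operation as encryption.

Step 1: XOR ciphertext with key:
  Ciphertext: 1011
  Key:        1100
  XOR:        0111
Step 2: Plaintext = 0111 = 7 in decimal.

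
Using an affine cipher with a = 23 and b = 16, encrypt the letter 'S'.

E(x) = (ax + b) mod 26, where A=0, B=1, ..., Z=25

Step 1: Convert 'S' to number: x = 18.
Step 2: E(18) = (23 * 18 + 16) mod 26 = 430 mod 26 = 14.
Step 3: Convert 14 back to letter: O.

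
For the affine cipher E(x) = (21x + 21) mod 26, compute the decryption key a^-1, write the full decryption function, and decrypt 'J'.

Step 1: Find a^-1, the modular inverse of 21 mod 26.
Step 2: We need 21 * a^-1 = 1 (mod 26).
Step 3: 21 * 5 = 105 = 4 * 26 + 1, so a^-1 = 5.
Step 4: D(y) = 5(y - 21) mod 26.
Step 5: Apply to 'J' (y = 9): D(9) = 5 * (9 - 21) mod 26 = 5 * -12 mod 26 = 18 -> 'S'.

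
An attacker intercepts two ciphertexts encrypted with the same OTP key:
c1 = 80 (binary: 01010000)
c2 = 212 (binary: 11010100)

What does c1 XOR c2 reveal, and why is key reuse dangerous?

Step 1: c1 XOR c2 = (m1 XOR k) XOR (m2 XOR k).
Step 2: By XOR associativity/commutativity: = m1 XOR m2 XOR k XOR k = m1 XOR m2.
Step 3: 01010000 XOR 11010100 = 10000100 = 132.
Step 4: The key cancels out! An attacker learns m1 XOR m2 = 132, revealing the relationship between plaintexts.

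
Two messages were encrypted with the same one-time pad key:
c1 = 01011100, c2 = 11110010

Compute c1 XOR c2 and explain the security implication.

Step 1: c1 XOR c2 = (m1 XOR k) XOR (m2 XOR k).
Step 2: By XOR associativity/commutativity: = m1 XOR m2 XOR k XOR k = m1 XOR m2.
Step 3: 01011100 XOR 11110010 = 10101110 = 174.
Step 4: The key cancels out! An attacker learns m1 XOR m2 = 174, revealing the relationship between plaintexts.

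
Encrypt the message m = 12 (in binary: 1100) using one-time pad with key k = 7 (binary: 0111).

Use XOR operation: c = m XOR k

Step 1: Write out the XOR operation bit by bit:
  Message: 1100
  Key:     0111
  XOR:     1011
Step 2: Convert to decimal: 1011 = 11.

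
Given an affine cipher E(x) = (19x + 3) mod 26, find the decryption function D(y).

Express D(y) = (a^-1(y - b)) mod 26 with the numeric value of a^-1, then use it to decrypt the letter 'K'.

Step 1: Find a^-1, the modular inverse of 19 mod 26.
Step 2: We need 19 * a^-1 = 1 (mod 26).
Step 3: 19 * 11 = 209 = 8 * 26 + 1, so a^-1 = 11.
Step 4: D(y) = 11(y - 3) mod 26.
Step 5: Apply to 'K' (y = 10): D(10) = 11 * (10 - 3) mod 26 = 11 * 7 mod 26 = 25 -> 'Z'.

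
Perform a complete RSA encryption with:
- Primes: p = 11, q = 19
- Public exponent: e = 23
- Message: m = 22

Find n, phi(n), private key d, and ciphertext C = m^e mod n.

Step 1: n = 11 * 19 = 209.
Step 2: phi(n) = (11-1)(19-1) = 10 * 18 = 180.
Step 3: Find d = 23^(-1) mod 180 = 47.
  Verify: 23 * 47 = 1081 = 1 (mod 180).
Step 4: C = 22^23 mod 209 = 110.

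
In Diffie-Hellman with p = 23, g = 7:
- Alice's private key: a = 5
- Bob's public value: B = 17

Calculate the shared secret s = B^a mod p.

Step 1: s = B^a mod p = 17^5 mod 23.
  17^1 mod 23 = 17
  17^2 mod 23 = (17 * 17) mod 23 = 13
  17^3 mod 23 = (13 * 17) mod 23 = 14
  17^4 mod 23 = (14 * 17) mod 23 = 8
  17^5 mod 23 = (8 * 17) mod 23 = 21
Result: shared secret = 21.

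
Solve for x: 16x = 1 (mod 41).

Step 1: We need x such that 16 * x = 1 (mod 41).
Step 2: Using the extended Euclidean algorithm or trial:
  16 * 18 = 288 = 7 * 41 + 1.
Step 3: Since 288 mod 41 = 1, the inverse is x = 18.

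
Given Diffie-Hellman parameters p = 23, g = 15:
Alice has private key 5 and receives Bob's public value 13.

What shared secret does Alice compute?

Step 1: s = B^a mod p = 13^5 mod 23.
  13^1 mod 23 = 13
  13^2 mod 23 = (13 * 13) mod 23 = 8
  13^3 mod 23 = (8 * 13) mod 23 = 12
  13^4 mod 23 = (12 * 13) mod 23 = 18
  13^5 mod 23 = (18 * 13) mod 23 = 4
Result: shared secret = 4.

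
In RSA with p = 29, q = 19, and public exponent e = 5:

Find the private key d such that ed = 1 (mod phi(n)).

Step 1: n = 29 * 19 = 551.
Step 2: phi(n) = 28 * 18 = 504.
Step 3: Find d such that 5 * d = 1 (mod 504).
Step 4: d = 5^(-1) mod 504 = 101.
Verification: 5 * 101 = 505 = 1 * 504 + 1.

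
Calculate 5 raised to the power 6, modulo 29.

Step 1: Compute 5^6 mod 29 step by step, reducing modulo 29 at each step.
  5^1 mod 29 = 5
  5^2 mod 29 = (5 * 5) mod 29 = 25
  5^3 mod 29 = (25 * 5) mod 29 = 9
  5^4 mod 29 = (9 * 5) mod 29 = 16
  5^5 mod 29 = (16 * 5) mod 29 = 22
  5^6 mod 29 = (22 * 5) mod 29 = 23
Step 2: Result = 23.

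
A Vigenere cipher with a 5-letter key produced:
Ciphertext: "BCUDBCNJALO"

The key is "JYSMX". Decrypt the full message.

Step 1: Key 'JYSMX' has length 5. Extended key: JYSMXJYSMXJ
Step 2: Decrypt each position:
  B(1) - J(9) = 18 = S
  C(2) - Y(24) = 4 = E
  U(20) - S(18) = 2 = C
  D(3) - M(12) = 17 = R
  B(1) - X(23) = 4 = E
  C(2) - J(9) = 19 = T
  N(13) - Y(24) = 15 = P
  J(9) - S(18) = 17 = R
  A(0) - M(12) = 14 = O
  L(11) - X(23) = 14 = O
  O(14) - J(9) = 5 = F
Plaintext: SECRETPROOF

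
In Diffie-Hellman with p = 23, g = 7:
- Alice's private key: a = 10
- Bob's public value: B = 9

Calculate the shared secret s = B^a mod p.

Step 1: s = B^a mod p = 9^10 mod 23.
  9^1 mod 23 = 9
  9^2 mod 23 = (9 * 9) mod 23 = 12
  9^3 mod 23 = (12 * 9) mod 23 = 16
  9^4 mod 23 = (16 * 9) mod 23 = 6
  9^5 mod 23 = (6 * 9) mod 23 = 8
  9^6 mod 23 = (8 * 9) mod 23 = 3
  9^7 mod 23 = (3 * 9) mod 23 = 4
  9^8 mod 23 = (4 * 9) mod 23 = 13
  9^9 mod 23 = (13 * 9) mod 23 = 2
  9^10 mod 23 = (2 * 9) mod 23 = 18
Result: shared secret = 18.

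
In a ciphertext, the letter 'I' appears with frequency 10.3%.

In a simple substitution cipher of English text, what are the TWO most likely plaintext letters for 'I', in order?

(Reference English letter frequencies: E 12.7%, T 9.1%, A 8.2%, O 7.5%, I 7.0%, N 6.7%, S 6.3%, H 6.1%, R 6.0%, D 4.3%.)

Step 1: Observed frequency of 'I' is 10.3%.
Step 2: Compute distances to each reference frequency and sort:
  T (9.1%): difference = 1.2% <-- BEST
  A (8.2%): difference = 2.1% <-- RUNNER-UP
  E (12.7%): difference = 2.4%
  O (7.5%): difference = 2.8%
  I (7.0%): difference = 3.3%
Step 3: Most likely is 'T' (9.1%, diff 1.2%); second most likely is 'A' (8.2%, diff 2.1%).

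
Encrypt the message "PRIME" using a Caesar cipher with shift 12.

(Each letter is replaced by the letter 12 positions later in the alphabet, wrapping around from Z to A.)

Step 1: For each letter, shift forward by 12 positions (mod 26).
  P (position 15) -> position (15+12) mod 26 = 1 -> B
  R (position 17) -> position (17+12) mod 26 = 3 -> D
  I (position 8) -> position (8+12) mod 26 = 20 -> U
  M (position 12) -> position (12+12) mod 26 = 24 -> Y
  E (position 4) -> position (4+12) mod 26 = 16 -> Q
Result: BDUYQ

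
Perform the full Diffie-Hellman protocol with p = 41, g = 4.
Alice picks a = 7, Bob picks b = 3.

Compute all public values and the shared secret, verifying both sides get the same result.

Step 1: A = g^a mod p = 4^7 mod 41 = 25.
Step 2: B = g^b mod p = 4^3 mod 41 = 23.
Step 3: Alice computes s = B^a mod p = 23^7 mod 41 = 4.
Step 4: Bob computes s = A^b mod p = 25^3 mod 41 = 4.
Both sides agree: shared secret = 4.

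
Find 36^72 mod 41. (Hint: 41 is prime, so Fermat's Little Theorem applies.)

Step 1: Since 41 is prime, by Fermat's Little Theorem: 36^40 = 1 (mod 41).
Step 2: Reduce exponent: 72 mod 40 = 32.
Step 3: So 36^72 = 36^32 (mod 41).
Step 4: 36^32 mod 41 = 16.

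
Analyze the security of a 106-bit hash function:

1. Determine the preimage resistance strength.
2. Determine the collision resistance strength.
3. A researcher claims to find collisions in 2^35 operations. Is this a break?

Step 1: Preimage resistance requires brute-force of 2^106 operations.
Step 2: Collision resistance (birthday bound) = 2^(106/2) = 2^53.
Step 3: The claimed attack costs 2^35 operations.
Step 4: Since 2^35 < 2^53, the claimed attack beats the generic birthday bound, so collision resistance is broken.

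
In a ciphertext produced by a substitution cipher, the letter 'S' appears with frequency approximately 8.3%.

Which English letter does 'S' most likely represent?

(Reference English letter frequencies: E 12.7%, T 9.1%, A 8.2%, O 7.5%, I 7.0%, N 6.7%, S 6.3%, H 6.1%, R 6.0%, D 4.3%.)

Step 1: The observed frequency is 8.3%.
Step 2: Compare with English frequencies:
  E: 12.7% (difference: 4.4%)
  T: 9.1% (difference: 0.8%)
  A: 8.2% (difference: 0.1%) <-- closest
  O: 7.5% (difference: 0.8%)
  I: 7.0% (difference: 1.3%)
  N: 6.7% (difference: 1.6%)
  S: 6.3% (difference: 2.0%)
  H: 6.1% (difference: 2.2%)
  R: 6.0% (difference: 2.3%)
  D: 4.3% (difference: 4.0%)
Step 3: 'S' most likely represents 'A' (frequency 8.2%).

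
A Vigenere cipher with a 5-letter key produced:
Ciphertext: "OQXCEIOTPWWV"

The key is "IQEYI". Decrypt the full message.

Step 1: Key 'IQEYI' has length 5. Extended key: IQEYIIQEYIIQ
Step 2: Decrypt each position:
  O(14) - I(8) = 6 = G
  Q(16) - Q(16) = 0 = A
  X(23) - E(4) = 19 = T
  C(2) - Y(24) = 4 = E
  E(4) - I(8) = 22 = W
  I(8) - I(8) = 0 = A
  O(14) - Q(16) = 24 = Y
  T(19) - E(4) = 15 = P
  P(15) - Y(24) = 17 = R
  W(22) - I(8) = 14 = O
  W(22) - I(8) = 14 = O
  V(21) - Q(16) = 5 = F
Plaintext: GATEWAYPROOF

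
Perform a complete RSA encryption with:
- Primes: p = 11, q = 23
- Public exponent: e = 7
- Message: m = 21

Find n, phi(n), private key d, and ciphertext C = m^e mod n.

Step 1: n = 11 * 23 = 253.
Step 2: phi(n) = (11-1)(23-1) = 10 * 22 = 220.
Step 3: Find d = 7^(-1) mod 220 = 63.
  Verify: 7 * 63 = 441 = 1 (mod 220).
Step 4: C = 21^7 mod 253 = 10.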